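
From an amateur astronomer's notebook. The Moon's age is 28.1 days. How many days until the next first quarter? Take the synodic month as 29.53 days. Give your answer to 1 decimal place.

First quarter is 0.25 of the way through the cycle: age 0.25 × 29.53 = 7.383 d.
This lunation's first quarter (7.383 d) has passed, so add one period: 36.913 − 28.1 = 8.812 days.

8.8 days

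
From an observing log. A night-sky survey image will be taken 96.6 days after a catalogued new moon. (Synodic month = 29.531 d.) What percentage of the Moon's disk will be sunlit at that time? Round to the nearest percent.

96.6 d spans 3 complete synodic months (3 × 29.531 = 88.59 d) plus 8.01 d.
Elongation θ = 360° × 8.01/29.531 ≈ 97.6°.
cos 97.6° = (-0.132), so f = (1 − (-0.132))/2 = 0.566, so 57%.

57%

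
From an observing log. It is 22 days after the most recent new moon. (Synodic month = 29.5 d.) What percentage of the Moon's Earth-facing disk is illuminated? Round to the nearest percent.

The Moon has covered 22/29.5 of its cycle, so θ ≈ 360° × 22/29.5 = 268.5°.
With cos θ = (-0.027), the lit fraction is (1 − (-0.027))/2 ≈ 0.513, so 51%.

51%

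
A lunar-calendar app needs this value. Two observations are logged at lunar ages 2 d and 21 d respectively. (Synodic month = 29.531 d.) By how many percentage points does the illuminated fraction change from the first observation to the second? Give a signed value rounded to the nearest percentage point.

θ₁ = 360° × 2/29.531 = 24.4°, f₁ = (1 − cos θ₁)/2 = 0.045.
θ₂ = 360° × 21/29.531 = 256.0°, f₂ = (1 − cos θ₂)/2 = 0.621.
Change = f₂ − f₁ = +0.576 → +58 percentage points.

+58 percentage points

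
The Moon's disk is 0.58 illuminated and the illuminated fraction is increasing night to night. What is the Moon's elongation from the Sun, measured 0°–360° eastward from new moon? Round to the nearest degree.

99°

From f = (1 − cos θ)/2: cos θ = 1 − 2×0.58 = -0.160; arccos → 99.2°.
The Moon is waxing (0°–180°), so θ = 99.2° directly.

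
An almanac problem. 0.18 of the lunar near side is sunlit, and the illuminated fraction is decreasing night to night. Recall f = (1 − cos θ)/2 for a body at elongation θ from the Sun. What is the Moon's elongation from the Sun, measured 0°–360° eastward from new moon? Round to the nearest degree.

Invert f = (1 − cos θ)/2 to get cos θ = 1 − 2(0.18) = 0.640, hence θ₀ = arccos 0.640 = 50.2°.
Waning ⇒ past full, so θ = 360° − 50.2° = 309.8°.

310°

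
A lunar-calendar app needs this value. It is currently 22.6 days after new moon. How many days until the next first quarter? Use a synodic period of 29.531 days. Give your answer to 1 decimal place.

First quarter is 0.25 of the way through the cycle: age 0.25 × 29.531 = 7.383 d.
This lunation's first quarter (7.383 d) has passed, so add one period: 36.914 − 22.6 = 14.314 days.

14.3 days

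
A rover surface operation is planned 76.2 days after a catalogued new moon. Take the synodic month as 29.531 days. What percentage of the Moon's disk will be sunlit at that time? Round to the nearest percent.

Reduce mod P: 76.2 − 2×29.531 = 17.14 d into the current lunation.
The Moon has covered 17.14/29.531 of its cycle, so θ ≈ 360° × 17.14/29.531 = 208.9°.
Illuminated fraction = (1 − cos 208.9°)/2 = (1 − (-0.875))/2 ≈ 0.938, so 94%.

94%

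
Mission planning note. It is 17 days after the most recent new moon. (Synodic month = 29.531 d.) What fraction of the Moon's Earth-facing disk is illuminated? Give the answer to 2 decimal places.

The Moon has covered 17/29.531 of its cycle, so θ ≈ 360° × 17/29.531 = 207.2°.
Illuminated fraction = (1 − cos 207.2°)/2 = (1 − (-0.889))/2 ≈ 0.945.

0.94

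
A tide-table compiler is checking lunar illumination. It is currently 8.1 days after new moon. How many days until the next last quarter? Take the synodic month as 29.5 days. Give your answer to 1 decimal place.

Last quarter occurs at elongation 270°, i.e. at age 29.5 × 270/360 = 22.125 d.
So 14.025 days remain (22.125 − 8.1).

14.0 days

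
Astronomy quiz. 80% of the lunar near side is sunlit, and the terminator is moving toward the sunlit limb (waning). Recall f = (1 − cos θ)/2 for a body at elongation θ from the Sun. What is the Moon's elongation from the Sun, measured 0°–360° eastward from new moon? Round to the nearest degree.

From f = (1 − cos θ)/2: cos θ = 1 − 2×0.80 = -0.600; arccos → 126.9°.
Since the Moon is past full (waning), take the reflex angle: θ = 360° − 126.9° = 233.1°.

233°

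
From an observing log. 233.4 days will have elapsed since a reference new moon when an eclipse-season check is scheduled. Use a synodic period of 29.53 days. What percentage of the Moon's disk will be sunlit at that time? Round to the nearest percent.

Reduce mod P: 233.4 − 7×29.53 = 26.69 d into the current lunation.
The Moon has covered 26.69/29.53 of its cycle, so θ ≈ 360° × 26.69/29.53 = 325.4°.
With cos θ = 0.823, the lit fraction is (1 − 0.823)/2 ≈ 0.089, so 9%.

9%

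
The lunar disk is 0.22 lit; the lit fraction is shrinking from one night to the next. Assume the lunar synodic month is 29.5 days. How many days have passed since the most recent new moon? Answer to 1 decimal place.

24.9 days

Invert f = (1 − cos θ)/2 to get cos θ = 1 − 2(0.22) = 0.560, hence θ₀ = arccos 0.560 = 55.9°.
A waning Moon lies in 180°–360°, so θ = 360° − 55.9° = 304.1°.
Age = 29.5 × 304.1°/360° ≈ 24.92 days.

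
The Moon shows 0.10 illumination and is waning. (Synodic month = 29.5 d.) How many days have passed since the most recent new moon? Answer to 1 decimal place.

From f = (1 − cos θ)/2: cos θ = 1 − 2×0.10 = 0.800; arccos → 36.9°.
A waning Moon lies in 180°–360°, so θ = 360° − 36.9° = 323.1°.
Age = 29.5 × 323.1°/360° ≈ 26.48 days.

26.5 days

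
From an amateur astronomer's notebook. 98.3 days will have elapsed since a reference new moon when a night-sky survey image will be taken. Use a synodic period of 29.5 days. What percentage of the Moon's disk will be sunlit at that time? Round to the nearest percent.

75%

98.3 d spans 3 complete synodic months (3 × 29.5 = 88.50 d) plus 9.80 d.
The Moon has covered 9.80/29.5 of its cycle, so θ ≈ 360° × 9.80/29.5 = 119.6°.
With cos θ = (-0.494), the lit fraction is (1 − (-0.494))/2 ≈ 0.747, so 75%.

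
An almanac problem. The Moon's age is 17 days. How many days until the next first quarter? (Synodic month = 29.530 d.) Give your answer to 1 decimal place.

19.9 days

First quarter occurs at elongation 90°, i.e. at age 29.530 × 90/360 = 7.383 d.
This lunation's first quarter (7.383 d) has passed, so add one period: 36.913 − 17 = 19.913 days.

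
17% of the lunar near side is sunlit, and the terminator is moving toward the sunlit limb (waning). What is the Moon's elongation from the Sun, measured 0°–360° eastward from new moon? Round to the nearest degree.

311°

Invert f = (1 − cos θ)/2 to get cos θ = 1 − 2(0.17) = 0.660, hence θ₀ = arccos 0.660 = 48.7°.
Waning ⇒ past full, so θ = 360° − 48.7° = 311.3°.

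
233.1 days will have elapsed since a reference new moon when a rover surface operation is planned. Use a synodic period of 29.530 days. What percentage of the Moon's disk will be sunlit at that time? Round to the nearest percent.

233.1/29.530 = 7.894 lunations, so 7 complete cycles and 26.39 d into the next.
The Moon has covered 26.39/29.530 of its cycle, so θ ≈ 360° × 26.39/29.530 = 321.7°.
With cos θ = 0.785, the lit fraction is (1 − 0.785)/2 ≈ 0.108, so 11%.

11%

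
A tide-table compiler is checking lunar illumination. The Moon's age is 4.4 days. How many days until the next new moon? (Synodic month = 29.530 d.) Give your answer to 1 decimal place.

The next new moon completes the synodic month: 29.530 − 4.4 = 25.130 days.

25.1 days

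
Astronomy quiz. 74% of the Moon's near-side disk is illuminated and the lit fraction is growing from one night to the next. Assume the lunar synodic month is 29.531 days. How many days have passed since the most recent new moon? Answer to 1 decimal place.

cos θ = 1 − 2f = -0.480, giving a principal value of 118.7°.
Waxing ⇒ before full, so θ = 118.7°.
Age = 29.531 × 118.7°/360° ≈ 9.74 days.

9.7 days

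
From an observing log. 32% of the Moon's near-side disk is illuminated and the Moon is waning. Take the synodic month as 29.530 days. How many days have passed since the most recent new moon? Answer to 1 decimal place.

23.9 days

From f = (1 − cos θ)/2: cos θ = 1 − 2×0.32 = 0.360; arccos → 68.9°.
Since the Moon is past full (waning), take the reflex angle: θ = 360° − 68.9° = 291.1°.
Age = 29.530 × 291.1°/360° ≈ 23.88 days.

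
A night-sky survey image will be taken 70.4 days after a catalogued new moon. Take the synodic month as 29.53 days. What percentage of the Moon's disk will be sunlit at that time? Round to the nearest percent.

Reduce mod P: 70.4 − 2×29.53 = 11.34 d into the current lunation.
Elongation θ = 360° × 11.34/29.53 ≈ 138.2°.
Illuminated fraction = (1 − cos 138.2°)/2 = (1 − (-0.746))/2 ≈ 0.873, so 87%.

87%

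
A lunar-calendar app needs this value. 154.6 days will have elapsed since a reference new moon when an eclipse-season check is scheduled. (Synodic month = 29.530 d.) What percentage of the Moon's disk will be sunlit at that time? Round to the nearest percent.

Reduce mod P: 154.6 − 5×29.530 = 6.95 d into the current lunation.
Phase angle: θ = 360°·(6.95 d)/(29.530 d) = 84.7°.
cos 84.7° = 0.092, so f = (1 − 0.092)/2 = 0.454, so 45%.

45%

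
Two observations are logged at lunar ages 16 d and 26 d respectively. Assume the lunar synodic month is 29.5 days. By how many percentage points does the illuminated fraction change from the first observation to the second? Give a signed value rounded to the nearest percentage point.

-85 percentage points

First observation: θ = 360°·16/29.5 = 195.3°, so f = 0.982.
Second observation: θ = 317.3°, f = 0.133.
Δf = 0.133 − 0.982 = -0.850, i.e. -85 pp.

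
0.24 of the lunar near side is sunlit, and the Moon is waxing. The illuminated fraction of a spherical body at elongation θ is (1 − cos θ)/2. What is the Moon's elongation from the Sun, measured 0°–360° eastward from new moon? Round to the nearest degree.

59°

cos θ = 1 − 2f = 0.520, giving a principal value of 58.7°.
The Moon is waxing (0°–180°), so θ = 58.7° directly.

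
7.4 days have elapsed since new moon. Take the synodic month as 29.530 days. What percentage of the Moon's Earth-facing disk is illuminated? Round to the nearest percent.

Phase angle: θ = 360°·(7.4 d)/(29.530 d) = 90.2°.
cos 90.2° = (-0.004), so f = (1 − (-0.004))/2 = 0.502, so 50%.

50%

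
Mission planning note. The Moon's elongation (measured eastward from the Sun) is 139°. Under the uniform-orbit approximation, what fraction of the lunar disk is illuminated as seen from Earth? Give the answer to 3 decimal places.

0.877

Half-versine of 139°: (1 − (-0.755))/2 = 0.877.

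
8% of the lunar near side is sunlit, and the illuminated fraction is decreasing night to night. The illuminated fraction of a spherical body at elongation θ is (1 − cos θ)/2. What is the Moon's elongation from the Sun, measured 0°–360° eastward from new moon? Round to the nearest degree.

327°

Invert f = (1 − cos θ)/2 to get cos θ = 1 − 2(0.08) = 0.840, hence θ₀ = arccos 0.840 = 32.9°.
Since the Moon is past full (waning), take the reflex angle: θ = 360° − 32.9° = 327.1°.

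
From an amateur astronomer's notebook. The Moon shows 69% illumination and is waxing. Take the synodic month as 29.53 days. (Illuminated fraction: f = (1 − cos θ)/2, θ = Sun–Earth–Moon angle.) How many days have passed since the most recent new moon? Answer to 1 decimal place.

Invert f = (1 − cos θ)/2 to get cos θ = 1 − 2(0.69) = -0.380, hence θ₀ = arccos -0.380 = 112.3°.
The Moon is waxing (0°–180°), so θ = 112.3° directly.
That fraction of the synodic month is 112.3/360 × 29.53 d ≈ 9.21 d.

9.2 days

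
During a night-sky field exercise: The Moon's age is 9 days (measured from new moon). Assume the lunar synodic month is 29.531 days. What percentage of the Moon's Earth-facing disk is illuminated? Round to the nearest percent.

67%

The Moon has covered 9/29.531 of its cycle, so θ ≈ 360° × 9/29.531 = 109.7°.
With cos θ = (-0.337), the lit fraction is (1 − (-0.337))/2 ≈ 0.669, so 67%.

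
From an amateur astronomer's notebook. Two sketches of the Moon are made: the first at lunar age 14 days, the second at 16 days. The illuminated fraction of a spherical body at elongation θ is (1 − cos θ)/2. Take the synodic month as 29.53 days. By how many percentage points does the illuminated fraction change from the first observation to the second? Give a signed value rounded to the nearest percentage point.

-1 pp

θ₁ = 360° × 14/29.53 = 170.7°, f₁ = (1 − cos θ₁)/2 = 0.993.
θ₂ = 360° × 16/29.53 = 195.1°, f₂ = (1 − cos θ₂)/2 = 0.983.
Change = f₂ − f₁ = -0.011 → -1 percentage points.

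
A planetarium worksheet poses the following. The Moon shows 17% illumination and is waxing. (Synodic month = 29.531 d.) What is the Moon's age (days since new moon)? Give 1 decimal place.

Invert f = (1 − cos θ)/2 to get cos θ = 1 − 2(0.17) = 0.660, hence θ₀ = arccos 0.660 = 48.7°.
The Moon is waxing (0°–180°), so θ = 48.7° directly.
At 360°/29.531 d per day, 48.7° corresponds to 3.99 days.

4.0 days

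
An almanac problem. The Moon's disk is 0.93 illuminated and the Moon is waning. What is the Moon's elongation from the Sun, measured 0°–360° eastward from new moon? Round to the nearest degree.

From f = (1 − cos θ)/2: cos θ = 1 − 2×0.93 = -0.860; arccos → 149.3°.
Waning ⇒ past full, so θ = 360° − 149.3° = 210.7°.

211°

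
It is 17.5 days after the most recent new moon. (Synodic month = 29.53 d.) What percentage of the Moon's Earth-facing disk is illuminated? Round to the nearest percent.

The Moon has covered 17.5/29.53 of its cycle, so θ ≈ 360° × 17.5/29.53 = 213.3°.
With cos θ = (-0.835), the lit fraction is (1 − (-0.835))/2 ≈ 0.918, so 92%.

92%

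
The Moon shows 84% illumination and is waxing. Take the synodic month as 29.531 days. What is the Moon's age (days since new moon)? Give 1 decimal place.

10.9 days

From f = (1 − cos θ)/2: cos θ = 1 − 2×0.84 = -0.680; arccos → 132.8°.
Before full moon the principal value applies: θ = 132.8°.
That fraction of the synodic month is 132.8/360 × 29.531 d ≈ 10.90 d.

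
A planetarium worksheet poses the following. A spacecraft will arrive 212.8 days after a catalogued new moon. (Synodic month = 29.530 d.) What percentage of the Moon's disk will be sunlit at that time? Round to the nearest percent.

Reduce mod P: 212.8 − 7×29.530 = 6.09 d into the current lunation.
Phase angle: θ = 360°·(6.09 d)/(29.530 d) = 74.2°.
With cos θ = 0.272, the lit fraction is (1 − 0.272)/2 ≈ 0.364, so 36%.

36%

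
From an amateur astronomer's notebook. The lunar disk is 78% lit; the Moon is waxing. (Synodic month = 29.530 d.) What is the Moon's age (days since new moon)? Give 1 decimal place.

10.2 days

Invert f = (1 − cos θ)/2 to get cos θ = 1 − 2(0.78) = -0.560, hence θ₀ = arccos -0.560 = 124.1°.
Before full moon the principal value applies: θ = 124.1°.
That fraction of the synodic month is 124.1/360 × 29.530 d ≈ 10.18 d.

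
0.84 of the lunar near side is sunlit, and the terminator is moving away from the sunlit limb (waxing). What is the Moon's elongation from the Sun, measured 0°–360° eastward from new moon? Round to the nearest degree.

133°

Invert f = (1 − cos θ)/2 to get cos θ = 1 − 2(0.84) = -0.680, hence θ₀ = arccos -0.680 = 132.8°.
Before full moon the principal value applies: θ = 132.8°.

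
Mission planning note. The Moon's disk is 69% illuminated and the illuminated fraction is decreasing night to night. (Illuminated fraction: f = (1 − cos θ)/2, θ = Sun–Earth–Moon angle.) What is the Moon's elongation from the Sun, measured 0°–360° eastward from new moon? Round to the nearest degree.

cos θ = 1 − 2f = -0.380, giving a principal value of 112.3°.
A waning Moon lies in 180°–360°, so θ = 360° − 112.3° = 247.7°.

248°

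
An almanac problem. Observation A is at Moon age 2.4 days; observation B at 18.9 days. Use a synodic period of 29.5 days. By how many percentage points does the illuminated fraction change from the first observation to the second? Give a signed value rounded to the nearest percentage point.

First observation: θ = 360°·2.4/29.5 = 29.3°, so f = 0.064.
Second observation: θ = 230.6°, f = 0.817.
Δf = 0.817 − 0.064 = +0.753, i.e. +75 pp.

+75 percentage points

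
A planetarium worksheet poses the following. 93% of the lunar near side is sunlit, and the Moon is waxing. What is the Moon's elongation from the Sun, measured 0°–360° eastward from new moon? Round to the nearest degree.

cos θ = 1 − 2f = -0.860, giving a principal value of 149.3°.
Before full moon the principal value applies: θ = 149.3°.

149°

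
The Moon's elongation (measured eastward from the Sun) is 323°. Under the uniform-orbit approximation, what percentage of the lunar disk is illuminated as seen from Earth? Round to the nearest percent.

cos 323° = 0.799, so f = (1 − 0.799)/2 = 0.101, i.e. 10%.

10%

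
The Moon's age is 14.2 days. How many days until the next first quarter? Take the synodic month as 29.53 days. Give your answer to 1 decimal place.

22.7 days

First quarter is 0.25 of the way through the cycle: age 0.25 × 29.53 = 7.383 d.
This lunation's first quarter (7.383 d) has passed, so add one period: 36.913 − 14.2 = 22.713 days.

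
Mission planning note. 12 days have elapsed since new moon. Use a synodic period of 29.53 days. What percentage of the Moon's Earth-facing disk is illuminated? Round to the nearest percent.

92%

Elongation θ = 360° × 12/29.53 ≈ 146.3°.
cos 146.3° = (-0.832), so f = (1 − (-0.832))/2 = 0.916, so 92%.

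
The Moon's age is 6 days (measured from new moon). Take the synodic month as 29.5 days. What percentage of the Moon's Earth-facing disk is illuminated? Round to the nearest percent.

Phase angle: θ = 360°·(6 d)/(29.5 d) = 73.2°.
With cos θ = 0.289, the lit fraction is (1 − 0.289)/2 ≈ 0.356, so 36%.

36%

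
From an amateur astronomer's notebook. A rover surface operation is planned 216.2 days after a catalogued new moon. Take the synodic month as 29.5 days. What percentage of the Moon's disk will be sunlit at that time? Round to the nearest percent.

216.2/29.5 = 7.329 lunations, so 7 complete cycles and 9.70 d into the next.
The Moon has covered 9.70/29.5 of its cycle, so θ ≈ 360° × 9.70/29.5 = 118.4°.
Illuminated fraction = (1 − cos 118.4°)/2 = (1 − (-0.475))/2 ≈ 0.738, so 74%.

74%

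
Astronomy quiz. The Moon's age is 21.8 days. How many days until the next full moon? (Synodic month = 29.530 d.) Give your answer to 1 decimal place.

Full moon is 0.5 of the way through the cycle: age 0.5 × 29.530 = 14.765 d.
Already past this cycle's full moon; the next is at 14.765 + 29.530 = 44.295 d, so 44.295 − 21.8 = 22.495 days.

22.5 days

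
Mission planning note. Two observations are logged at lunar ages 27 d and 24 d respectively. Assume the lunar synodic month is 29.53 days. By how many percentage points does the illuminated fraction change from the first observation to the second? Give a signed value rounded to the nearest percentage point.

+24 pp

First observation: θ = 360°·27/29.53 = 329.2°, so f = 0.071.
Second observation: θ = 292.6°, f = 0.308.
Δf = 0.308 − 0.071 = +0.237, i.e. +24 pp.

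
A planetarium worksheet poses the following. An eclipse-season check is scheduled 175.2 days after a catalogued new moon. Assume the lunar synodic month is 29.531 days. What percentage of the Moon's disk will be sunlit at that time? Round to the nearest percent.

Reduce mod P: 175.2 − 5×29.531 = 27.54 d into the current lunation.
Phase angle: θ = 360°·(27.54 d)/(29.531 d) = 335.8°.
Illuminated fraction = (1 − cos 335.8°)/2 = (1 − 0.912)/2 ≈ 0.044, so 4%.

4%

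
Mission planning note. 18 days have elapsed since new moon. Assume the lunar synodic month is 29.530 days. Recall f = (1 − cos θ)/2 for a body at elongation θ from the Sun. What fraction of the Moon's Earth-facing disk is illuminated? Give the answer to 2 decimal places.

0.89

Phase angle: θ = 360°·(18 d)/(29.530 d) = 219.4°.
With cos θ = (-0.772), the lit fraction is (1 − (-0.772))/2 ≈ 0.886.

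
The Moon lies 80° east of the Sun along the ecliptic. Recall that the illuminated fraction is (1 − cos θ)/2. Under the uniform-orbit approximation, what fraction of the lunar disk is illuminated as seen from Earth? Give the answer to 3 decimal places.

Half-versine of 80°: (1 − 0.174)/2 = 0.413.

0.413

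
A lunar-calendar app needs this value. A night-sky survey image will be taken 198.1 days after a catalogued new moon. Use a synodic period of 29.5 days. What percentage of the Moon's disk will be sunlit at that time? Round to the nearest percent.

61%

Reduce mod P: 198.1 − 6×29.5 = 21.10 d into the current lunation.
The Moon has covered 21.10/29.5 of its cycle, so θ ≈ 360° × 21.10/29.5 = 257.5°.
With cos θ = (-0.217), the lit fraction is (1 − (-0.217))/2 ≈ 0.608, so 61%.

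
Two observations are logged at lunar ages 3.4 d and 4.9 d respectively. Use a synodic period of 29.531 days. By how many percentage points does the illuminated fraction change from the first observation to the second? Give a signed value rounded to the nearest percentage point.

+12 percentage points

First observation: θ = 360°·3.4/29.531 = 41.4°, so f = 0.125.
Second observation: θ = 59.7°, f = 0.248.
Δf = 0.248 − 0.125 = +0.123, i.e. +12 pp.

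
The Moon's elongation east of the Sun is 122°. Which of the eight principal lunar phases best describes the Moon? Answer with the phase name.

waxing gibbous

122° lies in the waxing gibbous sector of the 8-phase cycle.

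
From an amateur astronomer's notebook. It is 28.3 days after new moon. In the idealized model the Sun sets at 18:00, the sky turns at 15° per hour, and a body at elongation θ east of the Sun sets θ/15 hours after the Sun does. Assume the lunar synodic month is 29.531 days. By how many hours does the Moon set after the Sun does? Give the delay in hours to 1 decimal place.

The Moon has covered 28.3/29.531 of its cycle, so θ ≈ 360° × 28.3/29.531 = 345.0°.
At 15° of sky rotation per hour, 345.0° corresponds to a 23.00 h lag.
So the Moon sets 23.00 h after the Sun.

23.0 h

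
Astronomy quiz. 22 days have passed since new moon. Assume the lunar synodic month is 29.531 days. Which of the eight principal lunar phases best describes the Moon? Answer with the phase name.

last quarter

At 22/29.531 of the cycle, θ ≈ 268° — the last quarter range.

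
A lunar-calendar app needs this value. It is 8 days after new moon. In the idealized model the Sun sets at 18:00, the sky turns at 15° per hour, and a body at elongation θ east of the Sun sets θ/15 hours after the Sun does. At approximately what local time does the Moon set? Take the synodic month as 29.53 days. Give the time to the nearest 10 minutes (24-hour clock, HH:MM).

00:30

Elongation θ = 360° × 8/29.53 ≈ 97.5°.
The Moon trails the Sun by θ/15 = 97.5/15 ≈ 6.50 hours.
18:00 + 6.502 h ≈ 00:30 → 00:30 to the nearest ten minutes.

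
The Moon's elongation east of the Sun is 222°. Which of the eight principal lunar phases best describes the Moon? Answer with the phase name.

waning gibbous

222° lies in the waning gibbous sector of the 8-phase cycle.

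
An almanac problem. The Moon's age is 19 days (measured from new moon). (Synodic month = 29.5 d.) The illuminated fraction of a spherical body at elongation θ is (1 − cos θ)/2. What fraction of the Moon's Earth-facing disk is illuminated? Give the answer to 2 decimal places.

The Moon has covered 19/29.5 of its cycle, so θ ≈ 360° × 19/29.5 = 231.9°.
cos 231.9° = (-0.618), so f = (1 − (-0.618))/2 = 0.809.

0.81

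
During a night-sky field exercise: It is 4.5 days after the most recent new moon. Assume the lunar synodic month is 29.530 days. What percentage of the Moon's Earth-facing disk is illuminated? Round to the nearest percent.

21%

The Moon has covered 4.5/29.530 of its cycle, so θ ≈ 360° × 4.5/29.530 = 54.9°.
cos 54.9° = 0.576, so f = (1 − 0.576)/2 = 0.212, so 21%.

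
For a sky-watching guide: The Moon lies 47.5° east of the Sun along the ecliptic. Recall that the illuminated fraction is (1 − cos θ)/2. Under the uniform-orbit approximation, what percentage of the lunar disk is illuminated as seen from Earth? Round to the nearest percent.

f = (1 − cos 47.5°)/2 = (1 − 0.676)/2 ≈ 0.162, i.e. 16%.

16%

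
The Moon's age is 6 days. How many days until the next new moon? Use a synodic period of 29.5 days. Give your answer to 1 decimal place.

One full lunation from the last new moon is 29.5 d; remaining = 29.5 − 6 = 23.500 d.

23.5 days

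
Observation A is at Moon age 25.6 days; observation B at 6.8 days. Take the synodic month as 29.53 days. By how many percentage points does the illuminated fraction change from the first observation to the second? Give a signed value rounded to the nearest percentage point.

θ₁ = 360° × 25.6/29.53 = 312.1°, f₁ = (1 − cos θ₁)/2 = 0.165.
θ₂ = 360° × 6.8/29.53 = 82.9°, f₂ = (1 − cos θ₂)/2 = 0.438.
Change = f₂ − f₁ = +0.273 → +27 percentage points.

+27 pp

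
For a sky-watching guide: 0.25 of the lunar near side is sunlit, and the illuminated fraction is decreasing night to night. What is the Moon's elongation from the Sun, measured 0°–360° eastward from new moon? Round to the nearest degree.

From f = (1 − cos θ)/2: cos θ = 1 − 2×0.25 = 0.500; arccos → 60.0°.
Since the Moon is past full (waning), take the reflex angle: θ = 360° − 60.0° = 300.0°.

300°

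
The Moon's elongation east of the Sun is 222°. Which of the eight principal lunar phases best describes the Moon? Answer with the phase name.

222° lies in the waning gibbous sector of the 8-phase cycle.

waning gibbous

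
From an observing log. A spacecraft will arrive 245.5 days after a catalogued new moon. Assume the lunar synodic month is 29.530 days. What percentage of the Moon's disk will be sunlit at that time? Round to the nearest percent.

245.5/29.530 = 8.314 lunations, so 8 complete cycles and 9.26 d into the next.
Phase angle: θ = 360°·(9.26 d)/(29.530 d) = 112.9°.
With cos θ = (-0.389), the lit fraction is (1 − (-0.389))/2 ≈ 0.694, so 69%.

69%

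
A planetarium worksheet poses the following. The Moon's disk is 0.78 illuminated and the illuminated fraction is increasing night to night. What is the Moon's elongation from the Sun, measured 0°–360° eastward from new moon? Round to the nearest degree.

cos θ = 1 − 2f = -0.560, giving a principal value of 124.1°.
Waxing ⇒ before full, so θ = 124.1°.

124°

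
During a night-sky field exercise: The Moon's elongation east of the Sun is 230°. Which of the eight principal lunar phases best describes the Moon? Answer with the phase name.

waning gibbous

The waning gibbous sector spans roughly 202°–248°; 230° falls inside it.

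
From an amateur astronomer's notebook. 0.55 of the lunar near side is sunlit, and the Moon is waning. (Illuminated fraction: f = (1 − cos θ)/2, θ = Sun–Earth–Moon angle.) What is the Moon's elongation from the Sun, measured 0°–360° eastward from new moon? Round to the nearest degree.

264°

Invert f = (1 − cos θ)/2 to get cos θ = 1 − 2(0.55) = -0.100, hence θ₀ = arccos -0.100 = 95.7°.
Since the Moon is past full (waning), take the reflex angle: θ = 360° − 95.7° = 264.3°.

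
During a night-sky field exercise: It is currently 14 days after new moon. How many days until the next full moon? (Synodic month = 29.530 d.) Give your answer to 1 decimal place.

Full moon is 0.5 of the way through the cycle: age 0.5 × 29.530 = 14.765 d.
That is 14.765 − 14 = 0.765 days ahead.

0.8 days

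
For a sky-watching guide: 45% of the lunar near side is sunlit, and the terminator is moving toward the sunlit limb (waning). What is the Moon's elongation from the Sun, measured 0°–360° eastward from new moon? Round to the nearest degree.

From f = (1 − cos θ)/2: cos θ = 1 − 2×0.45 = 0.100; arccos → 84.3°.
Since the Moon is past full (waning), take the reflex angle: θ = 360° − 84.3° = 275.7°.

276°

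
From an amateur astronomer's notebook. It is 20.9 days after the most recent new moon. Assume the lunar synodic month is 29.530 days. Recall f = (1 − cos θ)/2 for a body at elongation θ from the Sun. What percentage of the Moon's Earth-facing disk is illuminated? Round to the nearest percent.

Elongation θ = 360° × 20.9/29.530 ≈ 254.8°.
With cos θ = (-0.262), the lit fraction is (1 − (-0.262))/2 ≈ 0.631, so 63%.

63%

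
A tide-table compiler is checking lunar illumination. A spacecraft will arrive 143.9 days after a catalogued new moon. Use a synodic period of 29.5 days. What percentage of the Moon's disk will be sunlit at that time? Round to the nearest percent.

14%

Reduce mod P: 143.9 − 4×29.5 = 25.90 d into the current lunation.
Elongation θ = 360° × 25.90/29.5 ≈ 316.1°.
cos 316.1° = 0.720, so f = (1 − 0.720)/2 = 0.140, so 14%.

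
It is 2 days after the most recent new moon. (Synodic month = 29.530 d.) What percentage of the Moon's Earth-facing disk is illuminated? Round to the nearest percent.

Elongation θ = 360° × 2/29.530 ≈ 24.4°.
Illuminated fraction = (1 − cos 24.4°)/2 = (1 − 0.911)/2 ≈ 0.045, so 4%.

4%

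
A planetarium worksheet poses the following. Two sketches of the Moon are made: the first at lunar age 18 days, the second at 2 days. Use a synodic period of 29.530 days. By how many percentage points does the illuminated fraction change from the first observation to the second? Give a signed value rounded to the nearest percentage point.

θ₁ = 360° × 18/29.530 = 219.4°, f₁ = (1 − cos θ₁)/2 = 0.886.
θ₂ = 360° × 2/29.530 = 24.4°, f₂ = (1 − cos θ₂)/2 = 0.045.
Change = f₂ − f₁ = -0.842 → -84 percentage points.

-84 percentage points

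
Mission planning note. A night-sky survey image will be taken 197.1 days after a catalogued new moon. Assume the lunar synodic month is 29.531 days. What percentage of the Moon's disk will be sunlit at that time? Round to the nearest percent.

Reduce mod P: 197.1 − 6×29.531 = 19.91 d into the current lunation.
The Moon has covered 19.91/29.531 of its cycle, so θ ≈ 360° × 19.91/29.531 = 242.8°.
With cos θ = (-0.458), the lit fraction is (1 − (-0.458))/2 ≈ 0.729, so 73%.

73%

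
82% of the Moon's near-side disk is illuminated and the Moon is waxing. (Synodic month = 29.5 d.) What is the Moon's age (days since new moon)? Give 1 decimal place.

10.6 days

Invert f = (1 − cos θ)/2 to get cos θ = 1 − 2(0.82) = -0.640, hence θ₀ = arccos -0.640 = 129.8°.
Waxing ⇒ before full, so θ = 129.8°.
Age = 29.5 × 129.8°/360° ≈ 10.64 days.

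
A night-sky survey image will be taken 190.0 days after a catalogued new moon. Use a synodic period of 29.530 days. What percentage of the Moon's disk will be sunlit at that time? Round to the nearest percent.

190.0 d spans 6 complete synodic months (6 × 29.530 = 177.18 d) plus 12.82 d.
Phase angle: θ = 360°·(12.82 d)/(29.530 d) = 156.3°.
With cos θ = (-0.916), the lit fraction is (1 − (-0.916))/2 ≈ 0.958, so 96%.

96%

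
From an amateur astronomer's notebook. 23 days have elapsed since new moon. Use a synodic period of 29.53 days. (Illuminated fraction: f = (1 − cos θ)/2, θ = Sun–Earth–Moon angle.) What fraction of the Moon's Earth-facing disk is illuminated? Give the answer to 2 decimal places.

Phase angle: θ = 360°·(23 d)/(29.53 d) = 280.4°.
With cos θ = 0.180, the lit fraction is (1 − 0.180)/2 ≈ 0.410.

0.41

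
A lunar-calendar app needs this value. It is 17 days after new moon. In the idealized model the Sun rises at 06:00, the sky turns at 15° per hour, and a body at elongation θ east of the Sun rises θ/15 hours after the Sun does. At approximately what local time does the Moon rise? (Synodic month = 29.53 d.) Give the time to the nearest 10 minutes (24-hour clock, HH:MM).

19:50

The Moon has covered 17/29.53 of its cycle, so θ ≈ 360° × 17/29.53 = 207.2°.
The Moon trails the Sun by θ/15 = 207.2/15 ≈ 13.82 hours.
06:00 + 13.816 h ≈ 19:49 → 19:50 to the nearest ten minutes.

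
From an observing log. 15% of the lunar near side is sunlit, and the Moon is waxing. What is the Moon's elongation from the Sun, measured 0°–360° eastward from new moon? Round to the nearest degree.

From f = (1 − cos θ)/2: cos θ = 1 − 2×0.15 = 0.700; arccos → 45.6°.
Waxing ⇒ before full, so θ = 45.6°.

46°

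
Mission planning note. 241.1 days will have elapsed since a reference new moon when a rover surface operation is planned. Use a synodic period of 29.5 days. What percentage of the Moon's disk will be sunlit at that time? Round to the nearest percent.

241.1/29.5 = 8.173 lunations, so 8 complete cycles and 5.10 d into the next.
Elongation θ = 360° × 5.10/29.5 ≈ 62.2°.
Illuminated fraction = (1 − cos 62.2°)/2 = (1 − 0.466)/2 ≈ 0.267, so 27%.

27%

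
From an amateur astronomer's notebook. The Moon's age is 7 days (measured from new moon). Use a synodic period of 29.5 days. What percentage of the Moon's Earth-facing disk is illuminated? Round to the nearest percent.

Phase angle: θ = 360°·(7 d)/(29.5 d) = 85.4°.
Illuminated fraction = (1 − cos 85.4°)/2 = (1 − 0.080)/2 ≈ 0.460, so 46%.

46%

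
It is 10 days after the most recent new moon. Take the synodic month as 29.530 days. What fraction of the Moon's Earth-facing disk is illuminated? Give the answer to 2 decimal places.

Phase angle: θ = 360°·(10 d)/(29.530 d) = 121.9°.
Illuminated fraction = (1 − cos 121.9°)/2 = (1 − (-0.529))/2 ≈ 0.764.

0.76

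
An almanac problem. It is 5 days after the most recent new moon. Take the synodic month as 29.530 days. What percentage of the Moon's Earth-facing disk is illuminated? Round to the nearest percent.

26%

The Moon has covered 5/29.530 of its cycle, so θ ≈ 360° × 5/29.530 = 61.0°.
cos 61.0° = 0.485, so f = (1 − 0.485)/2 = 0.257, so 26%.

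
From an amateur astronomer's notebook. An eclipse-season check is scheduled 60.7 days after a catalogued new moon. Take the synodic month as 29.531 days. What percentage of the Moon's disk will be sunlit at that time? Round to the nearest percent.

60.7/29.531 = 2.055 lunations, so 2 complete cycles and 1.64 d into the next.
The Moon has covered 1.64/29.531 of its cycle, so θ ≈ 360° × 1.64/29.531 = 20.0°.
Illuminated fraction = (1 − cos 20.0°)/2 = (1 − 0.940)/2 ≈ 0.030, so 3%.

3%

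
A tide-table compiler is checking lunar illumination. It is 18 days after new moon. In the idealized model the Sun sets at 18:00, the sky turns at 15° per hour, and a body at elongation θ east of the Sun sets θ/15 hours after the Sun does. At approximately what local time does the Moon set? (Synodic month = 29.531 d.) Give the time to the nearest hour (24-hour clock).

09:00

Elongation θ = 360° × 18/29.531 ≈ 219.4°.
Delay after the Sun = 219.4° / (15°/h) ≈ 14.63 h.
18:00 + 14.63 h ≈ 08:38 → 09:00 to the nearest hour.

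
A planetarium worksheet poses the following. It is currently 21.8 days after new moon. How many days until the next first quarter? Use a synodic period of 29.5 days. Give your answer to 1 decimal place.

First quarter occurs at elongation 90°, i.e. at age 29.5 × 90/360 = 7.375 d.
Already past this cycle's first quarter; the next is at 7.375 + 29.5 = 36.875 d, so 36.875 − 21.8 = 15.075 days.

15.1 days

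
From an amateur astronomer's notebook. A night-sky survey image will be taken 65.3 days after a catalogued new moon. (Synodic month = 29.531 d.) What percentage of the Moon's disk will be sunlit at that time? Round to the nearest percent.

65.3 d spans 2 complete synodic months (2 × 29.531 = 59.06 d) plus 6.24 d.
Phase angle: θ = 360°·(6.24 d)/(29.531 d) = 76.0°.
With cos θ = 0.241, the lit fraction is (1 − 0.241)/2 ≈ 0.379, so 38%.

38%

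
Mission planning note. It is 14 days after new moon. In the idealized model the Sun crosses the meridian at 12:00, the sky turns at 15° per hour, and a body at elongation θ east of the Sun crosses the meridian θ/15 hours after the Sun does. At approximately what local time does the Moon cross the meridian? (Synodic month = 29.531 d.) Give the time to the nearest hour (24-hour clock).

23:00

Phase angle: θ = 360°·(14 d)/(29.531 d) = 170.7°.
Delay after the Sun = 170.7° / (15°/h) ≈ 11.38 h.
12:00 + 11.38 h ≈ 23:23 → 23:00 to the nearest hour.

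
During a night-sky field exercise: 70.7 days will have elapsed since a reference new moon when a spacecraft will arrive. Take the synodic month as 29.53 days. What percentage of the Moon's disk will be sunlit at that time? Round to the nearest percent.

89%

Reduce mod P: 70.7 − 2×29.53 = 11.64 d into the current lunation.
The Moon has covered 11.64/29.53 of its cycle, so θ ≈ 360° × 11.64/29.53 = 141.9°.
Illuminated fraction = (1 − cos 141.9°)/2 = (1 − (-0.787))/2 ≈ 0.893, so 89%.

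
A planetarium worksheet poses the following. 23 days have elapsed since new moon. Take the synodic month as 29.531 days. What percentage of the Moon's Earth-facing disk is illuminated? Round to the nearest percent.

41%

The Moon has covered 23/29.531 of its cycle, so θ ≈ 360° × 23/29.531 = 280.4°.
cos 280.4° = 0.180, so f = (1 − 0.180)/2 = 0.410, so 41%.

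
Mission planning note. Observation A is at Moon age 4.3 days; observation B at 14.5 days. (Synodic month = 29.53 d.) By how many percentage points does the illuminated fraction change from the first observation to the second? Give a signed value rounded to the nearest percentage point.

+80 pp

First observation: θ = 360°·4.3/29.53 = 52.4°, so f = 0.195.
Second observation: θ = 176.8°, f = 0.999.
Δf = 0.999 − 0.195 = +0.804, i.e. +80 pp.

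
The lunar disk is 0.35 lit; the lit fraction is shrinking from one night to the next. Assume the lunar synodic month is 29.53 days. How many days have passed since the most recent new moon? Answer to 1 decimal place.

From f = (1 − cos θ)/2: cos θ = 1 − 2×0.35 = 0.300; arccos → 72.5°.
A waning Moon lies in 180°–360°, so θ = 360° − 72.5° = 287.5°.
That fraction of the synodic month is 287.5/360 × 29.53 d ≈ 23.58 d.

23.6 days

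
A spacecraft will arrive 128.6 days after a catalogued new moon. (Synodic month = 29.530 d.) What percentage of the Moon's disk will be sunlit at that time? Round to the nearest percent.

Reduce mod P: 128.6 − 4×29.530 = 10.48 d into the current lunation.
Phase angle: θ = 360°·(10.48 d)/(29.530 d) = 127.8°.
Illuminated fraction = (1 − cos 127.8°)/2 = (1 − (-0.612))/2 ≈ 0.806, so 81%.

81%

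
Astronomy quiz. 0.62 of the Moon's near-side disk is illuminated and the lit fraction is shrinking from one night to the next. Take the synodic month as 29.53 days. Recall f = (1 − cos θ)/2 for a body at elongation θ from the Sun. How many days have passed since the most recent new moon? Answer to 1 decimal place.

Invert f = (1 − cos θ)/2 to get cos θ = 1 − 2(0.62) = -0.240, hence θ₀ = arccos -0.240 = 103.9°.
Since the Moon is past full (waning), take the reflex angle: θ = 360° − 103.9° = 256.1°.
Age = 29.53 × 256.1°/360° ≈ 21.01 days.

21.0 days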